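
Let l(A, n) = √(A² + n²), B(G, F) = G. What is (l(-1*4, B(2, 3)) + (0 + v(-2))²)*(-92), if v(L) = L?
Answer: -368 - 184*√5 ≈ -779.44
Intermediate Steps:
(l(-1*4, B(2, 3)) + (0 + v(-2))²)*(-92) = (√((-1*4)² + 2²) + (0 - 2)²)*(-92) = (√((-4)² + 4) + (-2)²)*(-92) = (√(16 + 4) + 4)*(-92) = (√20 + 4)*(-92) = (2*√5 + 4)*(-92) = (4 + 2*√5)*(-92) = -368 - 184*√5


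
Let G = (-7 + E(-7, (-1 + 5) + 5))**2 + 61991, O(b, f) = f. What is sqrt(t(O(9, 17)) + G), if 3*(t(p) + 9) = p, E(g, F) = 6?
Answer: sqrt(557898)/3 ≈ 248.98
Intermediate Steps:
t(p) = -9 + p/3
G = 61992 (G = (-7 + 6)**2 + 61991 = (-1)**2 + 61991 = 1 + 61991 = 61992)
sqrt(t(O(9, 17)) + G) = sqrt((-9 + (1/3)*17) + 61992) = sqrt((-9 + 17/3) + 61992) = sqrt(-10/3 + 61992) = sqrt(185966/3) = sqrt(557898)/3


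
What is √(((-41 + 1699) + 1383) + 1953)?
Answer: √4994 ≈ 70.668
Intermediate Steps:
√(((-41 + 1699) + 1383) + 1953) = √((1658 + 1383) + 1953) = √(3041 + 1953) = √4994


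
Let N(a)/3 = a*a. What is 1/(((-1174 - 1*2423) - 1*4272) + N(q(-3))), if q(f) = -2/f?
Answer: -3/23603 ≈ -0.00012710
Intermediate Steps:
N(a) = 3*a² (N(a) = 3*(a*a) = 3*a²)
1/(((-1174 - 1*2423) - 1*4272) + N(q(-3))) = 1/(((-1174 - 1*2423) - 1*4272) + 3*(-2/(-3))²) = 1/(((-1174 - 2423) - 4272) + 3*(-2*(-⅓))²) = 1/((-3597 - 4272) + 3*(⅔)²) = 1/(-7869 + 3*(4/9)) = 1/(-7869 + 4/3) = 1/(-23603/3) = -3/23603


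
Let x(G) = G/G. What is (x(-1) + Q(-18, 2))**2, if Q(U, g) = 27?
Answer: 784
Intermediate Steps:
x(G) = 1
(x(-1) + Q(-18, 2))**2 = (1 + 27)**2 = 28**2 = 784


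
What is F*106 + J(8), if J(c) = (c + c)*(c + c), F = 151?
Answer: 16262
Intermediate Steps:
J(c) = 4*c² (J(c) = (2*c)*(2*c) = 4*c²)
F*106 + J(8) = 151*106 + 4*8² = 16006 + 4*64 = 16006 + 256 = 16262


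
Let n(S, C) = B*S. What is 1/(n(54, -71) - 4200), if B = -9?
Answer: -1/4686 ≈ -0.00021340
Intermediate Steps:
n(S, C) = -9*S
1/(n(54, -71) - 4200) = 1/(-9*54 - 4200) = 1/(-486 - 4200) = 1/(-4686) = -1/4686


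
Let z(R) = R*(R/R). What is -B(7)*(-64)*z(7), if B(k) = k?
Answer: 3136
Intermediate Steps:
z(R) = R (z(R) = R*1 = R)
-B(7)*(-64)*z(7) = -7*(-64)*7 = -(-448)*7 = -1*(-3136) = 3136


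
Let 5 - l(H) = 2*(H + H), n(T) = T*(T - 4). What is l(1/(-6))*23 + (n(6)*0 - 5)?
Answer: 376/3 ≈ 125.33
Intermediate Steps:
n(T) = T*(-4 + T)
l(H) = 5 - 4*H (l(H) = 5 - 2*(H + H) = 5 - 2*2*H = 5 - 4*H)
l(1/(-6))*23 + (n(6)*0 - 5) = (5 - 4/(-6))*23 + ((6*(-4 + 6))*0 - 5) = (5 - 4*(-1)/6)*23 + ((6*2)*0 - 5) = (5 - 4*(-1/6))*23 + (12*0 - 5) = (5 + 2/3)*23 + (0 - 5) = (17/3)*23 - 5 = 391/3 - 5 = 376/3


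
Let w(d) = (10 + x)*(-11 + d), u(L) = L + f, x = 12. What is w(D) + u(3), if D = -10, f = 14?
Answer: -445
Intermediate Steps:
u(L) = 14 + L (u(L) = L + 14 = 14 + L)
w(d) = -242 + 22*d (w(d) = (10 + 12)*(-11 + d) = 22*(-11 + d) = -242 + 22*d)
w(D) + u(3) = (-242 + 22*(-10)) + (14 + 3) = (-242 - 220) + 17 = -462 + 17 = -445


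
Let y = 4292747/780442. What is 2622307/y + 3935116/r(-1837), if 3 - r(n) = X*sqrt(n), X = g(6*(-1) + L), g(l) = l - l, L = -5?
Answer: 23032132962734/12878241 ≈ 1.7885e+6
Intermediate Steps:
g(l) = 0
X = 0
y = 4292747/780442 (y = 4292747*(1/780442) = 4292747/780442 ≈ 5.5004)
r(n) = 3 (r(n) = 3 - 0*sqrt(n) = 3 - 1*0 = 3 + 0 = 3)
2622307/y + 3935116/r(-1837) = 2622307/(4292747/780442) + 3935116/3 = 2622307*(780442/4292747) + 3935116*(1/3) = 2046558519694/4292747 + 3935116/3 = 23032132962734/12878241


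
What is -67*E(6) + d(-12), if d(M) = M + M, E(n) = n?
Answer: -426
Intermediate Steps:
d(M) = 2*M
-67*E(6) + d(-12) = -67*6 + 2*(-12) = -402 - 24 = -426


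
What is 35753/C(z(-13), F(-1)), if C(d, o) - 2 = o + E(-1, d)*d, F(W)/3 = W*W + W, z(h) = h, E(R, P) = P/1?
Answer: 35753/171 ≈ 209.08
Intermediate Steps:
E(R, P) = P (E(R, P) = P*1 = P)
F(W) = 3*W + 3*W² (F(W) = 3*(W*W + W) = 3*(W² + W) = 3*(W + W²) = 3*W + 3*W²)
C(d, o) = 2 + o + d² (C(d, o) = 2 + (o + d*d) = 2 + (o + d²) = 2 + o + d²)
35753/C(z(-13), F(-1)) = 35753/(2 + 3*(-1)*(1 - 1) + (-13)²) = 35753/(2 + 3*(-1)*0 + 169) = 35753/(2 + 0 + 169) = 35753/171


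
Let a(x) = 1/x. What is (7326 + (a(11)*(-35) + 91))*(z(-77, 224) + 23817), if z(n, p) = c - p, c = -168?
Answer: 1910355600/11 ≈ 1.7367e+8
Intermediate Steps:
z(n, p) = -168 - p
(7326 + (a(11)*(-35) + 91))*(z(-77, 224) + 23817) = (7326 + (-35/11 + 91))*((-168 - 1*224) + 23817) = (7326 + ((1/11)*(-35) + 91))*((-168 - 224) + 23817) = (7326 + (-35/11 + 91))*(-392 + 23817) = (7326 + 966/11)*23425 = (81552/11)*23425 = 1910355600/11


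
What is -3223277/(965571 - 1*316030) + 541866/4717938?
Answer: -2475876143220/510749027743 ≈ -4.8475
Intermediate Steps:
-3223277/(965571 - 1*316030) + 541866/4717938 = -3223277/(965571 - 316030) + 541866*(1/4717938) = -3223277/649541 + 90311/786323 = -2475876143220/510749027743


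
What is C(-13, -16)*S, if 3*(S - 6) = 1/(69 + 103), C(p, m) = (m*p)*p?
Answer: -2093572/129 ≈ -16229.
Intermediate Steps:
C(p, m) = m*p²
S = 3097/516 (S = 6 + 1/(3*(69 + 103)) = 6 + (⅓)/172 = 6 + (⅓)*(1/172) = 6 + 1/516 = 3097/516 ≈ 6.0019)
C(-13, -16)*S = -16*(-13)²*(3097/516) = -16*169*(3097/516) = -2704*3097/516 = -2093572/129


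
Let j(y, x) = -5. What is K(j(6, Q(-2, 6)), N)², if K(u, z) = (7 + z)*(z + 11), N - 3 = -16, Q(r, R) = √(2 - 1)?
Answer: 144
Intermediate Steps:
Q(r, R) = 1 (Q(r, R) = √1 = 1)
N = -13 (N = 3 - 16 = -13)
K(u, z) = (7 + z)*(11 + z)
K(j(6, Q(-2, 6)), N)² = (77 + (-13)² + 18*(-13))² = (77 + 169 - 234)² = 12² = 144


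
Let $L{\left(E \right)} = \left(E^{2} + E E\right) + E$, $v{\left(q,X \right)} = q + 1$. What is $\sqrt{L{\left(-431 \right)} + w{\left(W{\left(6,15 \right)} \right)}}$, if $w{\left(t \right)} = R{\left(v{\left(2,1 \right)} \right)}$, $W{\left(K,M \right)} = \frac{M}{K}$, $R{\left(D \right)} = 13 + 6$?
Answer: $\sqrt{371110} \approx 609.19$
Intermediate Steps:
$v{\left(q,X \right)} = 1 + q$
$R{\left(D \right)} = 19$
$w{\left(t \right)} = 19$
$L{\left(E \right)} = E + 2 E^{2}$ ($L{\left(E \right)} = \left(E^{2} + E^{2}\right) + E = 2 E^{2} + E = E + 2 E^{2}$)
$\sqrt{L{\left(-431 \right)} + w{\left(W{\left(6,15 \right)} \right)}} = \sqrt{- 431 \left(1 + 2 \left(-431\right)\right) + 19} = \sqrt{- 431 \left(1 - 862\right) + 19} = \sqrt{\left(-431\right) \left(-861\right) + 19} = \sqrt{371091 + 19} = \sqrt{371110}$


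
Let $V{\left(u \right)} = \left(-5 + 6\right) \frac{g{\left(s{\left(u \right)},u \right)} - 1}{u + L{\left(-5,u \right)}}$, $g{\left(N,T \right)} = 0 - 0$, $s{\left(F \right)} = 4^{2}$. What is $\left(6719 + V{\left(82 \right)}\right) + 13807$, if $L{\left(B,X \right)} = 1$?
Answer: $\frac{1703657}{83} \approx 20526.0$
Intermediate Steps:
$s{\left(F \right)} = 16$
$g{\left(N,T \right)} = 0$ ($g{\left(N,T \right)} = 0 + 0 = 0$)
$V{\left(u \right)} = - \frac{1}{1 + u}$ ($V{\left(u \right)} = \left(-5 + 6\right) \frac{0 - 1}{u + 1} = 1 \left(- \frac{1}{1 + u}\right) = - \frac{1}{1 + u}$)
$\left(6719 + V{\left(82 \right)}\right) + 13807 = \left(6719 - \frac{1}{1 + 82}\right) + 13807 = \left(6719 - \frac{1}{83}\right) + 13807 = \frac{557676}{83} + 13807 = \frac{1703657}{83}$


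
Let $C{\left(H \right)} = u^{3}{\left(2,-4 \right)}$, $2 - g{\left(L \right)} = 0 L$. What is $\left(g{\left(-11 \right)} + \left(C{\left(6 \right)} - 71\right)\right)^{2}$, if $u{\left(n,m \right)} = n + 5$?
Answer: $75076$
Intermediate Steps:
$u{\left(n,m \right)} = 5 + n$
$g{\left(L \right)} = 2$ ($g{\left(L \right)} = 2 - 0 L = 2 - 0 = 2 + 0 = 2$)
$C{\left(H \right)} = 343$ ($C{\left(H \right)} = \left(5 + 2\right)^{3} = 7^{3} = 343$)
$\left(g{\left(-11 \right)} + \left(C{\left(6 \right)} - 71\right)\right)^{2} = \left(2 + \left(343 - 71\right)\right)^{2} = \left(2 + 272\right)^{2} = 274^{2} = 75076$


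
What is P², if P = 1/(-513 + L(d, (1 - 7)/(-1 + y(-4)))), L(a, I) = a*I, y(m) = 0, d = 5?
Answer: 1/233289 ≈ 4.2865e-6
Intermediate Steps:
L(a, I) = I*a
P = -1/483 (P = 1/(-513 + ((1 - 7)/(-1 + 0))*5) = 1/(-513 - 6/(-1)*5) = 1/(-513 - 6*(-1)*5) = 1/(-513 + 6*5) = 1/(-513 + 30) = 1/(-483) = -1/483 ≈ -0.0020704)
P² = (-1/483)² = 1/233289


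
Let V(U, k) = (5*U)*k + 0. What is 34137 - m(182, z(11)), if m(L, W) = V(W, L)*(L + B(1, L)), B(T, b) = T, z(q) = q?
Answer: -1797693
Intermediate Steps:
V(U, k) = 5*U*k (V(U, k) = 5*U*k + 0 = 5*U*k)
m(L, W) = 5*L*W*(1 + L) (m(L, W) = (5*W*L)*(L + 1) = (5*L*W)*(1 + L) = 5*L*W*(1 + L))
34137 - m(182, z(11)) = 34137 - 5*182*11*(1 + 182) = 34137 - 5*182*11*183 = 34137 - 1*1831830 = 34137 - 1831830 = -1797693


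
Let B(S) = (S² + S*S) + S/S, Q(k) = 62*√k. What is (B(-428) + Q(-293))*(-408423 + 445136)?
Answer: 13450505097 + 2276206*I*√293 ≈ 1.3451e+10 + 3.8962e+7*I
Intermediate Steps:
B(S) = 1 + 2*S² (B(S) = (S² + S²) + 1 = 2*S² + 1 = 1 + 2*S²)
(B(-428) + Q(-293))*(-408423 + 445136) = ((1 + 2*(-428)²) + 62*√(-293))*(-408423 + 445136) = ((1 + 2*183184) + 62*(I*√293))*36713 = ((1 + 366368) + 62*I*√293)*36713 = (366369 + 62*I*√293)*36713 = 13450505097 + 2276206*I*√293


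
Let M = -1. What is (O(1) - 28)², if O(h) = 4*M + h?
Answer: 961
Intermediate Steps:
O(h) = -4 + h (O(h) = 4*(-1) + h = -4 + h)
(O(1) - 28)² = ((-4 + 1) - 28)² = (-3 - 28)² = (-31)² = 961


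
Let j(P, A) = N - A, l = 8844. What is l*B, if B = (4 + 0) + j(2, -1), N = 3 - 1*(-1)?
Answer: 79596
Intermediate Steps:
N = 4 (N = 3 + 1 = 4)
j(P, A) = 4 - A
B = 9 (B = (4 + 0) + (4 - 1*(-1)) = 4 + (4 + 1) = 4 + 5 = 9)
l*B = 8844*9 = 79596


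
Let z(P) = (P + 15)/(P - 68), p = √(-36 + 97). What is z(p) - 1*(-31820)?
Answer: 145193579/4563 - 83*√61/4563 ≈ 31820.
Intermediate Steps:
p = √61 ≈ 7.8102
z(P) = (15 + P)/(-68 + P)
z(p) - 1*(-31820) = (15 + √61)/(-68 + √61) - 1*(-31820) = (15 + √61)/(-68 + √61) + 31820 = 31820 + (15 + √61)/(-68 + √61)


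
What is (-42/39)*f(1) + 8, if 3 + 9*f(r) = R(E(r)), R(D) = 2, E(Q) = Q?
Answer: 950/117 ≈ 8.1197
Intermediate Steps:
f(r) = -⅑ (f(r) = -⅓ + (⅑)*2 = -⅓ + 2/9 = -⅑)
(-42/39)*f(1) + 8 = -42/39*(-⅑) + 8 = -42*1/39*(-⅑) + 8 = -14/13*(-⅑) + 8 = 14/117 + 8 = 950/117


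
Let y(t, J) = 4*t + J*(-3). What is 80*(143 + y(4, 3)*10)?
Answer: 17040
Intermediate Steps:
y(t, J) = -3*J + 4*t (y(t, J) = 4*t - 3*J = -3*J + 4*t)
80*(143 + y(4, 3)*10) = 80*(143 + (-3*3 + 4*4)*10) = 80*(143 + (-9 + 16)*10) = 80*(143 + 7*10) = 80*(143 + 70) = 80*213 = 17040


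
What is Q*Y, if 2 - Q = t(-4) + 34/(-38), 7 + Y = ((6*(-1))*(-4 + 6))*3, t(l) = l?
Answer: -5633/19 ≈ -296.47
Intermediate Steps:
Y = -43 (Y = -7 + ((6*(-1))*(-4 + 6))*3 = -7 - 6*2*3 = -7 - 12*3 = -7 - 36 = -43)
Q = 131/19 (Q = 2 - (-4 + 34/(-38)) = 2 - (-4 + 34*(-1/38)) = 2 - (-4 - 17/19) = 2 - 1*(-93/19) = 2 + 93/19 = 131/19 ≈ 6.8947)
Q*Y = (131/19)*(-43) = -5633/19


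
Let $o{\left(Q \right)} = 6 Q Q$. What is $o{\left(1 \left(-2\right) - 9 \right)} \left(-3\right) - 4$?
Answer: $-2182$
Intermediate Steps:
$o{\left(Q \right)} = 6 Q^{2}$
$o{\left(1 \left(-2\right) - 9 \right)} \left(-3\right) - 4 = 6 \left(1 \left(-2\right) - 9\right)^{2} \left(-3\right) - 4 = 6 \left(-2 - 9\right)^{2} \left(-3\right) - 4 = 6 \left(-11\right)^{2} \left(-3\right) - 4 = 6 \cdot 121 \left(-3\right) - 4 = 726 \left(-3\right) - 4 = -2178 - 4 = -2182$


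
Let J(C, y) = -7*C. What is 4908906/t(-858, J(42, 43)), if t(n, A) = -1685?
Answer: -4908906/1685 ≈ -2913.3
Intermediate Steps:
4908906/t(-858, J(42, 43)) = 4908906/(-1685) = 4908906*(-1/1685) = -4908906/1685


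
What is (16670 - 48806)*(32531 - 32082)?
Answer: -14429064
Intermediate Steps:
(16670 - 48806)*(32531 - 32082) = -32136*449 = -14429064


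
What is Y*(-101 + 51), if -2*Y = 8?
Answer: 200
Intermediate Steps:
Y = -4 (Y = -½*8 = -4)
Y*(-101 + 51) = -4*(-101 + 51) = -4*(-50) = 200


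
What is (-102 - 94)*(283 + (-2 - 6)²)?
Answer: -68012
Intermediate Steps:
(-102 - 94)*(283 + (-2 - 6)²) = -196*(283 + (-8)²) = -196*(283 + 64) = -196*347 = -68012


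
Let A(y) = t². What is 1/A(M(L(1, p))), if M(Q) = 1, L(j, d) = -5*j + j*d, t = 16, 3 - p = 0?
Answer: 1/256 ≈ 0.0039063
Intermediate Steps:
p = 3 (p = 3 - 1*0 = 3 + 0 = 3)
L(j, d) = -5*j + d*j
A(y) = 256 (A(y) = 16² = 256)
1/A(M(L(1, p))) = 1/256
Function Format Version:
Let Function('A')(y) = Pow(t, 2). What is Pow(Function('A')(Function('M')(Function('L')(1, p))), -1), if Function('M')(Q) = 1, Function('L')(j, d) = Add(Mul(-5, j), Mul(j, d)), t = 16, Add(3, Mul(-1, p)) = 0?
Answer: Rational(1, 256) ≈ 0.0039063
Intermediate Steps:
p = 3 (p = Add(3, Mul(-1, 0)) = Add(3, 0) = 3)
Function('L')(j, d) = Add(Mul(-5, j), Mul(d, j))
Function('A')(y) = 256 (Function('A')(y) = Pow(16, 2) = 256)
Pow(Function('A')(Function('M')(Function('L')(1, p))), -1) = Pow(256, -1) = Rational(1, 256)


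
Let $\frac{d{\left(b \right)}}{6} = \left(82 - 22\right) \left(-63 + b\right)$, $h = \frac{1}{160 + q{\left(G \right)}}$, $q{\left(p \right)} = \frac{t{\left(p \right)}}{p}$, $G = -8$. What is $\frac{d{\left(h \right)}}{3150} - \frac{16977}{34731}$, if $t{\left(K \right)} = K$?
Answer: $- \frac{501544201}{65236395} \approx -7.6881$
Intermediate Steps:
$q{\left(p \right)} = 1$ ($q{\left(p \right)} = \frac{p}{p} = 1$)
$h = \frac{1}{161}$ ($h = \frac{1}{160 + 1} = \frac{1}{161} \approx 0.0062112$)
$d{\left(b \right)} = -22680 + 360 b$ ($d{\left(b \right)} = 6 \left(82 - 22\right) \left(-63 + b\right) = 6 \cdot 60 \left(-63 + b\right) = 6 \left(-3780 + 60 b\right) = -22680 + 360 b$)
$\frac{d{\left(h \right)}}{3150} - \frac{16977}{34731} = \frac{-22680 + 360 \cdot \frac{1}{161}}{3150} - \frac{16977}{34731} = \left(-22680 + \frac{360}{161}\right) \frac{1}{3150} - \frac{5659}{11577} = \left(- \frac{3651120}{161}\right) \frac{1}{3150} - \frac{5659}{11577} = - \frac{40568}{5635} - \frac{5659}{11577} = - \frac{501544201}{65236395}$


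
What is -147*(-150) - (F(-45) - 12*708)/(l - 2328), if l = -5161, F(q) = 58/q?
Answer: 7430577872/337005 ≈ 22049.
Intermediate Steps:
-147*(-150) - (F(-45) - 12*708)/(l - 2328) = -147*(-150) - (58/(-45) - 12*708)/(-5161 - 2328) = 22050 - (58*(-1/45) - 8496)/(-7489) = 22050 - (-58/45 - 8496)*(-1)/7489 = 22050 - (-382378)*(-1)/(45*7489) = 22050 - 1*382378/337005 = 22050 - 382378/337005 = 7430577872/337005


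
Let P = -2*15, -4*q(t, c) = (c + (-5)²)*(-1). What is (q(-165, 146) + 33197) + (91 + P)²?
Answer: 147843/4 ≈ 36961.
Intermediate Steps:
q(t, c) = 25/4 + c/4 (q(t, c) = -(c + (-5)²)*(-1)/4 = -(c + 25)*(-1)/4 = -(25 + c)*(-1)/4 = -(-25 - c)/4 = 25/4 + c/4)
P = -30
(q(-165, 146) + 33197) + (91 + P)² = ((25/4 + (¼)*146) + 33197) + (91 - 30)² = ((25/4 + 73/2) + 33197) + 61² = (171/4 + 33197) + 3721 = 132959/4 + 3721 = 147843/4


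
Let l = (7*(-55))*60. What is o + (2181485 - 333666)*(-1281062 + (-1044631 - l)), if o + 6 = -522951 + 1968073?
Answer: -4254773649551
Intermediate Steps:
o = 1445116 (o = -6 + (-522951 + 1968073) = -6 + 1445122 = 1445116)
l = -23100 (l = -385*60 = -23100)
o + (2181485 - 333666)*(-1281062 + (-1044631 - l)) = 1445116 + (2181485 - 333666)*(-1281062 + (-1044631 - 1*(-23100))) = 1445116 + 1847819*(-1281062 + (-1044631 + 23100)) = 1445116 + 1847819*(-1281062 - 1021531) = 1445116 + 1847819*(-2302593) = 1445116 - 4254775094667 = -4254773649551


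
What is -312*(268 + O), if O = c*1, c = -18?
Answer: -78000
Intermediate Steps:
O = -18 (O = -18*1 = -18)
-312*(268 + O) = -312*(268 - 18) = -312*250 = -78000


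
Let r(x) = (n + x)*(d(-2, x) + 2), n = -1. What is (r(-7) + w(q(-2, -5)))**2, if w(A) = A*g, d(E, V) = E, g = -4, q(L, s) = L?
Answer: 64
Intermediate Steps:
r(x) = 0 (r(x) = (-1 + x)*(-2 + 2) = (-1 + x)*0 = 0)
w(A) = -4*A (w(A) = A*(-4) = -4*A)
(r(-7) + w(q(-2, -5)))**2 = (0 - 4*(-2))**2 = (0 + 8)**2 = 8**2 = 64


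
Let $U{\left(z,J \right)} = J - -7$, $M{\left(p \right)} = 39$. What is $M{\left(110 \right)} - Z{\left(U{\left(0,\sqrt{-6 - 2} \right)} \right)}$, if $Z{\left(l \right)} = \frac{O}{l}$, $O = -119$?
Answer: $\frac{3056}{57} - \frac{238 i \sqrt{2}}{57} \approx 53.614 - 5.905 i$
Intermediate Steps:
$U{\left(z,J \right)} = 7 + J$ ($U{\left(z,J \right)} = J + 7 = 7 + J$)
$Z{\left(l \right)} = - \frac{119}{l}$
$M{\left(110 \right)} - Z{\left(U{\left(0,\sqrt{-6 - 2} \right)} \right)} = 39 - - \frac{119}{7 + \sqrt{-6 - 2}} = 39 - - \frac{119}{7 + \sqrt{-8}} = 39 - - \frac{119}{7 + 2 i \sqrt{2}} = 39 + \frac{119}{7 + 2 i \sqrt{2}}$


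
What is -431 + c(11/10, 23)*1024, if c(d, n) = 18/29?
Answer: 5933/29 ≈ 204.59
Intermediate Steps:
c(d, n) = 18/29 (c(d, n) = 18*(1/29) = 18/29)
-431 + c(11/10, 23)*1024 = -431 + (18/29)*1024 = -431 + 18432/29 = 5933/29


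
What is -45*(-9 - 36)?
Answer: 2025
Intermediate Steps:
-45*(-9 - 36) = -45*(-45) = 2025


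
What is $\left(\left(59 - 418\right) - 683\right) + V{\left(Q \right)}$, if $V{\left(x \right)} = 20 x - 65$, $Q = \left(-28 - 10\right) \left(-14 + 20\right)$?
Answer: $-5667$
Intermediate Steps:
$Q = -228$ ($Q = \left(-38\right) 6 = -228$)
$V{\left(x \right)} = -65 + 20 x$
$\left(\left(59 - 418\right) - 683\right) + V{\left(Q \right)} = \left(\left(59 - 418\right) - 683\right) + \left(-65 + 20 \left(-228\right)\right) = \left(-359 - 683\right) - 4625 = -1042 - 4625 = -5667$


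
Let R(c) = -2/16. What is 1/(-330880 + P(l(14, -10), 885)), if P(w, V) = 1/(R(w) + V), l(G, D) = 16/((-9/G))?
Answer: -7079/2342299512 ≈ -3.0222e-6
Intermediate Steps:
R(c) = -⅛ (R(c) = -2*1/16 = -⅛)
l(G, D) = -16*G/9 (l(G, D) = 16*(-G/9) = -16*G/9)
P(w, V) = 1/(-⅛ + V)
1/(-330880 + P(l(14, -10), 885)) = 1/(-330880 + 8/(-1 + 8*885)) = 1/(-330880 + 8/(-1 + 7080)) = 1/(-330880 + 8/7079) = 1/(-2342299512/7079) = -7079/2342299512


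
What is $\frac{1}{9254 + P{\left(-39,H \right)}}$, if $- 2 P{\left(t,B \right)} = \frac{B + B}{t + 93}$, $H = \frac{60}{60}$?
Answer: $\frac{54}{499715} \approx 0.00010806$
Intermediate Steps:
$H = 1$ ($H = 60 \cdot \frac{1}{60} = 1$)
$P{\left(t,B \right)} = - \frac{B}{93 + t}$ ($P{\left(t,B \right)} = - \frac{\left(B + B\right) \frac{1}{t + 93}}{2} = - \frac{2 B \frac{1}{93 + t}}{2} = - \frac{B}{93 + t}$)
$\frac{1}{9254 + P{\left(-39,H \right)}} = \frac{1}{9254 - 1 \frac{1}{93 - 39}} = \frac{1}{9254 - 1 \cdot \frac{1}{54}} = \frac{1}{9254 - \frac{1}{54}} = \frac{1}{\frac{499715}{54}} = \frac{54}{499715}$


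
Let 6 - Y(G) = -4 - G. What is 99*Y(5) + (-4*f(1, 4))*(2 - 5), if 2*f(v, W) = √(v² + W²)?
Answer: 1485 + 6*√17 ≈ 1509.7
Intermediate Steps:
Y(G) = 10 + G (Y(G) = 6 - (-4 - G) = 6 + (4 + G) = 10 + G)
f(v, W) = √(W² + v²)/2 (f(v, W) = √(v² + W²)/2 = √(W² + v²)/2)
99*Y(5) + (-4*f(1, 4))*(2 - 5) = 99*(10 + 5) + (-2*√(4² + 1²))*(2 - 5) = 99*15 - 2*√(16 + 1)*(-3) = 1485 - 2*√17*(-3) = 1485 + 6*√17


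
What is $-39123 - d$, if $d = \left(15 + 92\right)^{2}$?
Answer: $-50572$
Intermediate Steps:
$d = 11449$ ($d = 107^{2} = 11449$)
$-39123 - d = -39123 - 11449 = -50572$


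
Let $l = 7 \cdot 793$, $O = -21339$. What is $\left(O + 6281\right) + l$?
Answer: $-9507$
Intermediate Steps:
$l = 5551$
$\left(O + 6281\right) + l = \left(-21339 + 6281\right) + 5551 = -15058 + 5551 = -9507$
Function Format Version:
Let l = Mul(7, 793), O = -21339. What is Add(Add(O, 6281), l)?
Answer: -9507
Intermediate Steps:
l = 5551
Add(Add(O, 6281), l) = Add(Add(-21339, 6281), 5551) = Add(-15058, 5551) = -9507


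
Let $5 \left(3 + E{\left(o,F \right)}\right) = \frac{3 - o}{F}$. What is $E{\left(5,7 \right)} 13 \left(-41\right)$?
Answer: $\frac{57031}{35} \approx 1629.5$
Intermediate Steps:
$E{\left(o,F \right)} = -3 + \frac{3 - o}{5 F}$ ($E{\left(o,F \right)} = -3 + \frac{\left(3 - o\right) \frac{1}{F}}{5} = -3 + \frac{\frac{1}{F} \left(3 - o\right)}{5} = -3 + \frac{3 - o}{5 F}$)
$E{\left(5,7 \right)} 13 \left(-41\right) = \frac{3 - 5 - 105}{5 \cdot 7} \cdot 13 \left(-41\right) = \frac{1}{5} \cdot \frac{1}{7} \left(3 - 5 - 105\right) 13 \left(-41\right) = \frac{1}{5} \cdot \frac{1}{7} \left(-107\right) 13 \left(-41\right) = \left(- \frac{107}{35}\right) 13 \left(-41\right) = \left(- \frac{1391}{35}\right) \left(-41\right) = \frac{57031}{35}$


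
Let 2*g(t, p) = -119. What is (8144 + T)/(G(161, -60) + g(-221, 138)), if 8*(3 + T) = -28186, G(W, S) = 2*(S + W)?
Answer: 6157/190 ≈ 32.405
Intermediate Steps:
g(t, p) = -119/2 (g(t, p) = (1/2)*(-119) = -119/2)
G(W, S) = 2*S + 2*W
T = -14105/4 (T = -3 + (1/8)*(-28186) = -3 - 14093/4 = -14105/4 ≈ -3526.3)
(8144 + T)/(G(161, -60) + g(-221, 138)) = (8144 - 14105/4)/((2*(-60) + 2*161) - 119/2) = 18471/(4*((-120 + 322) - 119/2)) = 18471/(4*(202 - 119/2)) = 18471/(4*(285/2)) = (18471/4)*(2/285) = 6157/190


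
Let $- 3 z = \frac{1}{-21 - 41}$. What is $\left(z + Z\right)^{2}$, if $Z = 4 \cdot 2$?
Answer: $\frac{2217121}{34596} \approx 64.086$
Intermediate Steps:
$Z = 8$
$z = \frac{1}{186}$ ($z = - \frac{1}{3 \left(-21 - 41\right)} = - \frac{1}{3 \left(-62\right)} = \left(- \frac{1}{3}\right) \left(- \frac{1}{62}\right) = \frac{1}{186} \approx 0.0053763$)
$\left(z + Z\right)^{2} = \left(\frac{1}{186} + 8\right)^{2} = \left(\frac{1489}{186}\right)^{2} = \frac{2217121}{34596}$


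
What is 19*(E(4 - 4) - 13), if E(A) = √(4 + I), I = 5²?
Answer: -247 + 19*√29 ≈ -144.68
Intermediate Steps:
I = 25
E(A) = √29 (E(A) = √(4 + 25) = √29)
19*(E(4 - 4) - 13) = 19*(√29 - 13) = 19*(-13 + √29) = -247 + 19*√29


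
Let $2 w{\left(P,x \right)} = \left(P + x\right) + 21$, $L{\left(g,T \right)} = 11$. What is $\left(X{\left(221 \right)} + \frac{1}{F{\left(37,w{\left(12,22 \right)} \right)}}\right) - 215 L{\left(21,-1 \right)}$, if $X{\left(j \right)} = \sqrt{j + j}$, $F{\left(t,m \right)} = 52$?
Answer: $- \frac{122979}{52} + \sqrt{442} \approx -2344.0$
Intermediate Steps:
$w{\left(P,x \right)} = \frac{21}{2} + \frac{P}{2} + \frac{x}{2}$ ($w{\left(P,x \right)} = \frac{\left(P + x\right) + 21}{2} = \frac{21 + P + x}{2} = \frac{21}{2} + \frac{P}{2} + \frac{x}{2}$)
$X{\left(j \right)} = \sqrt{2} \sqrt{j}$ ($X{\left(j \right)} = \sqrt{2 j} = \sqrt{2} \sqrt{j}$)
$\left(X{\left(221 \right)} + \frac{1}{F{\left(37,w{\left(12,22 \right)} \right)}}\right) - 215 L{\left(21,-1 \right)} = \left(\sqrt{2} \sqrt{221} + \frac{1}{52}\right) - 2365 = \left(\sqrt{442} + \frac{1}{52}\right) - 2365 = \left(\frac{1}{52} + \sqrt{442}\right) - 2365 = - \frac{122979}{52} + \sqrt{442}$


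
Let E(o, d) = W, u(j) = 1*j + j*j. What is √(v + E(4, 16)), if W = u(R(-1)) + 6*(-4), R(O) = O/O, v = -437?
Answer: 3*I*√51 ≈ 21.424*I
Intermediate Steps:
R(O) = 1
u(j) = j + j²
W = -22 (W = 1*(1 + 1) + 6*(-4) = 1*2 - 24 = 2 - 24 = -22)
E(o, d) = -22
√(v + E(4, 16)) = √(-437 - 22) = √(-459) = 3*I*√51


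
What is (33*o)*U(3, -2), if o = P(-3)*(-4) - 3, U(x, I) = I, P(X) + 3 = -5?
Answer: -1914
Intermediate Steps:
P(X) = -8 (P(X) = -3 - 5 = -8)
o = 29 (o = -8*(-4) - 3 = 32 - 3 = 29)
(33*o)*U(3, -2) = (33*29)*(-2) = 957*(-2) = -1914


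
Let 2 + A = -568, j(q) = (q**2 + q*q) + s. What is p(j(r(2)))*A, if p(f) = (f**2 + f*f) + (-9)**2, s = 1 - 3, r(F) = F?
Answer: -87210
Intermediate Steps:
s = -2
j(q) = -2 + 2*q**2 (j(q) = (q**2 + q*q) - 2 = (q**2 + q**2) - 2 = 2*q**2 - 2 = -2 + 2*q**2)
p(f) = 81 + 2*f**2 (p(f) = (f**2 + f**2) + 81 = 2*f**2 + 81 = 81 + 2*f**2)
A = -570 (A = -2 - 568 = -570)
p(j(r(2)))*A = (81 + 2*(-2 + 2*2**2)**2)*(-570) = (81 + 2*(-2 + 2*4)**2)*(-570) = (81 + 2*(-2 + 8)**2)*(-570) = (81 + 2*6**2)*(-570) = (81 + 2*36)*(-570) = (81 + 72)*(-570) = 153*(-570) = -87210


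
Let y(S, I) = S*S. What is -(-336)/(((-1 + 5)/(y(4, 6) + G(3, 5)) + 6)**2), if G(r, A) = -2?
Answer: 1029/121 ≈ 8.5041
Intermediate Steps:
y(S, I) = S**2
-(-336)/(((-1 + 5)/(y(4, 6) + G(3, 5)) + 6)**2) = -(-336)/(((-1 + 5)/(4**2 - 2) + 6)**2) = -(-336)/((4/(16 - 2) + 6)**2) = -(-336)/((4/14 + 6)**2) = -(-336)/((4*(1/14) + 6)**2) = -(-336)/((2/7 + 6)**2) = -(-336)/((44/7)**2) = -(-336)/1936/49 = -(-336)*49/1936 = -6*(-343/242) = 1029/121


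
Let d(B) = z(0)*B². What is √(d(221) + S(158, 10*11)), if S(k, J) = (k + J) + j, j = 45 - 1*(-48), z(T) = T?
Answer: 19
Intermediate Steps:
j = 93 (j = 45 + 48 = 93)
d(B) = 0 (d(B) = 0*B² = 0)
S(k, J) = 93 + J + k (S(k, J) = (k + J) + 93 = (J + k) + 93 = 93 + J + k)
√(d(221) + S(158, 10*11)) = √(0 + (93 + 10*11 + 158)) = √(0 + (93 + 110 + 158)) = √(0 + 361) = √361 = 19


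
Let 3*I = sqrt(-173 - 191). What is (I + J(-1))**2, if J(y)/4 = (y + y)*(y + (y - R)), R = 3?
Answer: 14036/9 + 160*I*sqrt(91)/3 ≈ 1559.6 + 508.77*I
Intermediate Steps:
I = 2*I*sqrt(91)/3 (I = sqrt(-173 - 191)/3 = sqrt(-364)/3 = (2*I*sqrt(91))/3 = 2*I*sqrt(91)/3 ≈ 6.3596*I)
J(y) = 8*y*(-3 + 2*y) (J(y) = 4*((y + y)*(y + (y - 1*3))) = 4*((2*y)*(y + (y - 3))) = 4*((2*y)*(y + (-3 + y))) = 4*((2*y)*(-3 + 2*y)) = 4*(2*y*(-3 + 2*y)) = 8*y*(-3 + 2*y))
(I + J(-1))**2 = (2*I*sqrt(91)/3 + 8*(-1)*(-3 + 2*(-1)))**2 = (2*I*sqrt(91)/3 + 8*(-1)*(-3 - 2))**2 = (2*I*sqrt(91)/3 + 8*(-1)*(-5))**2 = (2*I*sqrt(91)/3 + 40)**2 = (40 + 2*I*sqrt(91)/3)**2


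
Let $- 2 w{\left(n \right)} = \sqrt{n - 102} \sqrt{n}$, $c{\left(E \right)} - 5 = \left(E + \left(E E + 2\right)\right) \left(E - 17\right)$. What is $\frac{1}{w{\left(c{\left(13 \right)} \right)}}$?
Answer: $\frac{2 \sqrt{43}}{5117} \approx 0.002563$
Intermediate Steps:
$c{\left(E \right)} = 5 + \left(-17 + E\right) \left(2 + E + E^{2}\right)$ ($c{\left(E \right)} = 5 + \left(E + \left(E E + 2\right)\right) \left(E - 17\right) = 5 + \left(E + \left(E^{2} + 2\right)\right) \left(-17 + E\right) = 5 + \left(E + \left(2 + E^{2}\right)\right) \left(-17 + E\right) = 5 + \left(2 + E + E^{2}\right) \left(-17 + E\right) = 5 + \left(-17 + E\right) \left(2 + E + E^{2}\right)$)
$w{\left(n \right)} = - \frac{\sqrt{n} \sqrt{-102 + n}}{2}$ ($w{\left(n \right)} = - \frac{\sqrt{n - 102} \sqrt{n}}{2} = - \frac{\sqrt{-102 + n} \sqrt{n}}{2} = - \frac{\sqrt{n} \sqrt{-102 + n}}{2}$)
$\frac{1}{w{\left(c{\left(13 \right)} \right)}} = \frac{1}{\left(- \frac{1}{2}\right) \sqrt{-29 + 13^{3} - 16 \cdot 13^{2} - 195} \sqrt{-102 - \left(224 - 2197 + 2704\right)}} = \frac{1}{\left(- \frac{1}{2}\right) \sqrt{-29 + 2197 - 2704 - 195} \sqrt{-102 - 731}} = \frac{1}{\left(- \frac{1}{2}\right) \sqrt{-731} \sqrt{-102 - 731}} = \frac{1}{\left(- \frac{1}{2}\right) i \sqrt{731} \sqrt{-833}} = \frac{1}{\left(- \frac{1}{2}\right) i \sqrt{731} \cdot 7 i \sqrt{17}} = \frac{1}{\frac{119}{2} \sqrt{43}} = \frac{2 \sqrt{43}}{5117}$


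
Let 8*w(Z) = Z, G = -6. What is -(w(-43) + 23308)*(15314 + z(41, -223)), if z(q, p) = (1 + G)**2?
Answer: -2859511719/8 ≈ -3.5744e+8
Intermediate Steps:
w(Z) = Z/8
z(q, p) = 25 (z(q, p) = (1 - 6)**2 = (-5)**2 = 25)
-(w(-43) + 23308)*(15314 + z(41, -223)) = -((1/8)*(-43) + 23308)*(15314 + 25) = -(-43/8 + 23308)*15339 = -186421*15339/8 = -1*2859511719/8 = -2859511719/8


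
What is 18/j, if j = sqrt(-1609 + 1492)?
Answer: -6*I*sqrt(13)/13 ≈ -1.6641*I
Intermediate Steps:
j = 3*I*sqrt(13) (j = sqrt(-117) = 3*I*sqrt(13) ≈ 10.817*I)
18/j = 18/(3*I*sqrt(13)) = -I*sqrt(13)/39*18 = -6*I*sqrt(13)/13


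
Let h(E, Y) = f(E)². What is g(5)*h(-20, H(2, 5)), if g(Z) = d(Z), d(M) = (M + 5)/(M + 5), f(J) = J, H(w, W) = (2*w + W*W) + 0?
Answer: 400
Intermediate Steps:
H(w, W) = W² + 2*w (H(w, W) = (2*w + W²) + 0 = (W² + 2*w) + 0 = W² + 2*w)
d(M) = 1 (d(M) = (5 + M)/(5 + M) = 1)
h(E, Y) = E²
g(Z) = 1
g(5)*h(-20, H(2, 5)) = 1*(-20)² = 1*400 = 400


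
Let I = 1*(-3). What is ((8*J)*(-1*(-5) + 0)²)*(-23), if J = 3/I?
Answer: 4600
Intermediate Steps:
I = -3
J = -1 (J = 3/(-3) = 3*(-⅓) = -1)
((8*J)*(-1*(-5) + 0)²)*(-23) = ((8*(-1))*(-1*(-5) + 0)²)*(-23) = -8*(5 + 0)²*(-23) = -8*5²*(-23) = -8*25*(-23) = -200*(-23) = 4600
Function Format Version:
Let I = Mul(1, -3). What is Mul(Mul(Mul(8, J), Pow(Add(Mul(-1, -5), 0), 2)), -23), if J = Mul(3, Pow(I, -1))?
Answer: 4600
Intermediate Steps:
I = -3
J = -1 (J = Mul(3, Pow(-3, -1)) = Mul(3, Rational(-1, 3)) = -1)
Mul(Mul(Mul(8, J), Pow(Add(Mul(-1, -5), 0), 2)), -23) = Mul(Mul(Mul(8, -1), Pow(Add(Mul(-1, -5), 0), 2)), -23) = Mul(Mul(-8, Pow(Add(5, 0), 2)), -23) = Mul(Mul(-8, Pow(5, 2)), -23) = Mul(Mul(-8, 25), -23) = Mul(-200, -23) = 4600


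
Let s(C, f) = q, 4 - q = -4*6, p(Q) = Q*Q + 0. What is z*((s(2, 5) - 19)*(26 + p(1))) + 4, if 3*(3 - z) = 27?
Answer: -1454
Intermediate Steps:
z = -6 (z = 3 - ⅓*27 = 3 - 9 = -6)
p(Q) = Q² (p(Q) = Q² + 0 = Q²)
q = 28 (q = 4 - (-4)*6 = 4 - 1*(-24) = 4 + 24 = 28)
s(C, f) = 28
z*((s(2, 5) - 19)*(26 + p(1))) + 4 = -6*(28 - 19)*(26 + 1²) + 4 = -54*(26 + 1) + 4 = -54*27 + 4 = -6*243 + 4 = -1458 + 4 = -1454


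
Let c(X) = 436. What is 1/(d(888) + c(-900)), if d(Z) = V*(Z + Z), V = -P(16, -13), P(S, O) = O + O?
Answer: 1/46612 ≈ 2.1454e-5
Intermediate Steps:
P(S, O) = 2*O
V = 26 (V = -2*(-13) = -1*(-26) = 26)
d(Z) = 52*Z (d(Z) = 26*(Z + Z) = 26*(2*Z) = 52*Z)
1/(d(888) + c(-900)) = 1/(52*888 + 436) = 1/(46176 + 436) = 1/46612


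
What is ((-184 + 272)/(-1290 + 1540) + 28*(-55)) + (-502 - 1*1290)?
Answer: -416456/125 ≈ -3331.6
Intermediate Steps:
((-184 + 272)/(-1290 + 1540) + 28*(-55)) + (-502 - 1*1290) = (88/250 - 1540) + (-502 - 1290) = (88*(1/250) - 1540) - 1792 = (44/125 - 1540) - 1792 = -192456/125 - 1792 = -416456/125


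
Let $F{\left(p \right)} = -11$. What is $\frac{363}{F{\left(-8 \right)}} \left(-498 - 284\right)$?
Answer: $25806$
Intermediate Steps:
$\frac{363}{F{\left(-8 \right)}} \left(-498 - 284\right) = \frac{363}{-11} \left(-498 - 284\right) = 363 \left(- \frac{1}{11}\right) \left(-782\right) = \left(-33\right) \left(-782\right) = 25806$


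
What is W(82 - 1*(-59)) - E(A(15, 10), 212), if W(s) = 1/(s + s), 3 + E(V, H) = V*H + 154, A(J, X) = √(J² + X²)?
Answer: -42581/282 - 1060*√13 ≈ -3972.9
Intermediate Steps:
E(V, H) = 151 + H*V (E(V, H) = -3 + (V*H + 154) = -3 + (H*V + 154) = -3 + (154 + H*V) = 151 + H*V)
W(s) = 1/(2*s)
W(82 - 1*(-59)) - E(A(15, 10), 212) = 1/(2*(82 - 1*(-59))) - (151 + 212*√(15² + 10²)) = 1/(2*(82 + 59)) - (151 + 212*√(225 + 100)) = (½)/141 - (151 + 212*√325) = (½)*(1/141) - (151 + 212*(5*√13)) = 1/282 - (151 + 1060*√13) = 1/282 + (-151 - 1060*√13) = -42581/282 - 1060*√13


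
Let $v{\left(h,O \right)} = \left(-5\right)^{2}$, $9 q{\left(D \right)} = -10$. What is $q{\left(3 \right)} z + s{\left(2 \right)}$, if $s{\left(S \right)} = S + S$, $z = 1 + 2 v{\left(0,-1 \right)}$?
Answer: $- \frac{158}{3} \approx -52.667$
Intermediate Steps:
$q{\left(D \right)} = - \frac{10}{9}$ ($q{\left(D \right)} = \frac{1}{9} \left(-10\right) = - \frac{10}{9}$)
$v{\left(h,O \right)} = 25$
$z = 51$ ($z = 1 + 2 \cdot 25 = 1 + 50 = 51$)
$s{\left(S \right)} = 2 S$
$q{\left(3 \right)} z + s{\left(2 \right)} = \left(- \frac{10}{9}\right) 51 + 2 \cdot 2 = - \frac{170}{3} + 4 = - \frac{158}{3}$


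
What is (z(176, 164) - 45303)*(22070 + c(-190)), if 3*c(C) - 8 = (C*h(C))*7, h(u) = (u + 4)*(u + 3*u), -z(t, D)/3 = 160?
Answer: 2868191743902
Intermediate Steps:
z(t, D) = -480 (z(t, D) = -3*160 = -480)
h(u) = 4*u*(4 + u) (h(u) = (4 + u)*(4*u) = 4*u*(4 + u))
c(C) = 8/3 + 28*C**2*(4 + C)/3 (c(C) = 8/3 + ((C*(4*C*(4 + C)))*7)/3 = 8/3 + ((4*C**2*(4 + C))*7)/3 = 8/3 + (28*C**2*(4 + C))/3 = 8/3 + 28*C**2*(4 + C)/3)
(z(176, 164) - 45303)*(22070 + c(-190)) = (-480 - 45303)*(22070 + (8/3 + (28/3)*(-190)**2*(4 - 190))) = -45783*(22070 + (8/3 + (28/3)*36100*(-186))) = -45783*(22070 + (8/3 - 62669600)) = -45783*(22070 - 188008792/3) = -45783*(-187942582/3) = 2868191743902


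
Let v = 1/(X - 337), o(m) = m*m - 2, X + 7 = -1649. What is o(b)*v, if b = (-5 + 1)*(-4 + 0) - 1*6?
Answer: -98/1993 ≈ -0.049172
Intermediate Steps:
X = -1656 (X = -7 - 1649 = -1656)
b = 10 (b = -4*(-4) - 6 = 16 - 6 = 10)
o(m) = -2 + m² (o(m) = m² - 2 = -2 + m²)
v = -1/1993 (v = 1/(-1656 - 337) = 1/(-1993) = -1/1993 ≈ -0.00050176)
o(b)*v = (-2 + 10²)*(-1/1993) = (-2 + 100)*(-1/1993) = 98*(-1/1993) = -98/1993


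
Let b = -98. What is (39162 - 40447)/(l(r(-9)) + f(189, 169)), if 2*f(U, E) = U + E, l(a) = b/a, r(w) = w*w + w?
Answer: -9252/1279 ≈ -7.2338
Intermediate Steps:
r(w) = w + w² (r(w) = w² + w = w + w²)
l(a) = -98/a
f(U, E) = E/2 + U/2 (f(U, E) = (U + E)/2 = (E + U)/2 = E/2 + U/2)
(39162 - 40447)/(l(r(-9)) + f(189, 169)) = (39162 - 40447)/(-98*(-1/(9*(1 - 9))) + ((½)*169 + (½)*189)) = -1285/(-98/((-9*(-8))) + (169/2 + 189/2)) = -1285/(-98/72 + 179) = -1285/(-98*1/72 + 179) = -1285/(-49/36 + 179) = -1285/6395/36 = -1285*36/6395 = -9252/1279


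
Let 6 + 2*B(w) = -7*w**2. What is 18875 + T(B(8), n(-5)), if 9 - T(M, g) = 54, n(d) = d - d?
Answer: 18830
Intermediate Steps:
n(d) = 0
B(w) = -3 - 7*w**2/2 (B(w) = -3 + (-7*w**2)/2 = -3 - 7*w**2/2)
T(M, g) = -45 (T(M, g) = 9 - 1*54 = 9 - 54 = -45)
18875 + T(B(8), n(-5)) = 18875 - 45 = 18830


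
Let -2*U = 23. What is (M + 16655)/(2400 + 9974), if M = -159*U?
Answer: 36967/24748 ≈ 1.4937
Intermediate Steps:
U = -23/2 (U = -1/2*23 = -23/2 ≈ -11.500)
M = 3657/2 (M = -159*(-23/2) = 3657/2 ≈ 1828.5)
(M + 16655)/(2400 + 9974) = (3657/2 + 16655)/(2400 + 9974) = (36967/2)/12374 = (36967/2)*(1/12374) = 36967/24748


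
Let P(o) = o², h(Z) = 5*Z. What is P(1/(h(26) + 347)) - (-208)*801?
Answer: 37908151633/227529 ≈ 1.6661e+5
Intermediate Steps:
P(1/(h(26) + 347)) - (-208)*801 = (1/(5*26 + 347))² - (-208)*801 = (1/(130 + 347))² - 1*(-166608) = (1/477)² + 166608 = 1/227529 + 166608 = 37908151633/227529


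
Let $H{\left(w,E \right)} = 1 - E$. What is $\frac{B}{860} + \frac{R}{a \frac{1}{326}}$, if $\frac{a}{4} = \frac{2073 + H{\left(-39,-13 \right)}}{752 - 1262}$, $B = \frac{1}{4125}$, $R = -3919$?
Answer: $\frac{577863751164587}{7403632500} \approx 78051.0$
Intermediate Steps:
$B = \frac{1}{4125} \approx 0.00024242$
$a = - \frac{4174}{255}$ ($a = 4 \frac{2073 + \left(1 - -13\right)}{752 - 1262} = 4 \frac{2073 + \left(1 + 13\right)}{-510} = 4 \left(2073 + 14\right) \left(- \frac{1}{510}\right) = 4 \cdot 2087 \left(- \frac{1}{510}\right) = 4 \left(- \frac{2087}{510}\right) = - \frac{4174}{255} \approx -16.369$)
$\frac{B}{860} + \frac{R}{a \frac{1}{326}} = \frac{1}{4125 \cdot 860} - \frac{3919}{\left(- \frac{4174}{255}\right) \frac{1}{326}} = \frac{1}{4125} \cdot \frac{1}{860} - \frac{3919}{\left(- \frac{4174}{255}\right) \frac{1}{326}} = \frac{1}{3547500} - \frac{3919}{- \frac{2087}{41565}} = \frac{1}{3547500} - - \frac{162893235}{2087} = \frac{1}{3547500} + \frac{162893235}{2087} = \frac{577863751164587}{7403632500}$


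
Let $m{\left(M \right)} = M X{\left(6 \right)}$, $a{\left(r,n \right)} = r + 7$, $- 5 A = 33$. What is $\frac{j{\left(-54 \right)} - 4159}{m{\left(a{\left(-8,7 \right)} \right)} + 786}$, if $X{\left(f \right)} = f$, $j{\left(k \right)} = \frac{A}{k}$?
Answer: $- \frac{374299}{70200} \approx -5.3319$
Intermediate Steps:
$A = - \frac{33}{5}$ ($A = \left(- \frac{1}{5}\right) 33 = - \frac{33}{5} \approx -6.6$)
$j{\left(k \right)} = - \frac{33}{5 k}$
$a{\left(r,n \right)} = 7 + r$
$m{\left(M \right)} = 6 M$ ($m{\left(M \right)} = M 6 = 6 M$)
$\frac{j{\left(-54 \right)} - 4159}{m{\left(a{\left(-8,7 \right)} \right)} + 786} = \frac{- \frac{33}{5 \left(-54\right)} - 4159}{6 \left(7 - 8\right) + 786} = \frac{\left(- \frac{33}{5}\right) \left(- \frac{1}{54}\right) - 4159}{6 \left(-1\right) + 786} = \frac{\frac{11}{90} - 4159}{-6 + 786} = - \frac{374299}{90 \cdot 780} = \left(- \frac{374299}{90}\right) \frac{1}{780} = - \frac{374299}{70200}$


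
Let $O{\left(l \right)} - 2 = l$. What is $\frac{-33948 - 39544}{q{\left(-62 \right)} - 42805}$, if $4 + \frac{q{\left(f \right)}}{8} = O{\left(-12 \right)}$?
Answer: $\frac{73492}{42917} \approx 1.7124$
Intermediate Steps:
$O{\left(l \right)} = 2 + l$
$q{\left(f \right)} = -112$ ($q{\left(f \right)} = -32 + 8 \left(2 - 12\right) = -32 + 8 \left(-10\right) = -32 - 80 = -112$)
$\frac{-33948 - 39544}{q{\left(-62 \right)} - 42805} = \frac{-33948 - 39544}{-112 - 42805} = - \frac{73492}{-42917} = \left(-73492\right) \left(- \frac{1}{42917}\right) = \frac{73492}{42917}$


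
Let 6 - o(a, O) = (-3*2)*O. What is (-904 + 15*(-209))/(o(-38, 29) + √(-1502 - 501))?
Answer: -727020/34403 + 4039*I*√2003/34403 ≈ -21.132 + 5.2543*I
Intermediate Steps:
o(a, O) = 6 + 6*O (o(a, O) = 6 - (-3*2)*O = 6 - (-6)*O = 6 + 6*O)
(-904 + 15*(-209))/(o(-38, 29) + √(-1502 - 501)) = (-904 + 15*(-209))/((6 + 6*29) + √(-1502 - 501)) = (-904 - 3135)/((6 + 174) + √(-2003)) = -4039/(180 + I*√2003)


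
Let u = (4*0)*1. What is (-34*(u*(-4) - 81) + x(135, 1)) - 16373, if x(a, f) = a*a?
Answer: 4606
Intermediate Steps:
x(a, f) = a²
u = 0 (u = 0*1 = 0)
(-34*(u*(-4) - 81) + x(135, 1)) - 16373 = (-34*(0*(-4) - 81) + 135²) - 16373 = (-34*(0 - 81) + 18225) - 16373 = (-34*(-81) + 18225) - 16373 = (2754 + 18225) - 16373 = 20979 - 16373 = 4606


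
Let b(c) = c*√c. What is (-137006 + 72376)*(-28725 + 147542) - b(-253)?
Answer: -7679142710 + 253*I*√253 ≈ -7.6791e+9 + 4024.2*I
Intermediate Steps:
b(c) = c^(3/2)
(-137006 + 72376)*(-28725 + 147542) - b(-253) = (-137006 + 72376)*(-28725 + 147542) - (-253)^(3/2) = -64630*118817 - (-253)*I*√253 = -7679142710 + 253*I*√253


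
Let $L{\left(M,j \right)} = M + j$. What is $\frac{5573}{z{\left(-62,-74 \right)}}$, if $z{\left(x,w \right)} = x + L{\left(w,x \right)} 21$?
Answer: $- \frac{5573}{2918} \approx -1.9099$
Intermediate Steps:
$z{\left(x,w \right)} = 21 w + 22 x$ ($z{\left(x,w \right)} = x + \left(w + x\right) 21 = x + \left(21 w + 21 x\right) = 21 w + 22 x$)
$\frac{5573}{z{\left(-62,-74 \right)}} = \frac{5573}{21 \left(-74\right) + 22 \left(-62\right)} = \frac{5573}{-1554 - 1364} = \frac{5573}{-2918} = 5573 \left(- \frac{1}{2918}\right) = - \frac{5573}{2918}$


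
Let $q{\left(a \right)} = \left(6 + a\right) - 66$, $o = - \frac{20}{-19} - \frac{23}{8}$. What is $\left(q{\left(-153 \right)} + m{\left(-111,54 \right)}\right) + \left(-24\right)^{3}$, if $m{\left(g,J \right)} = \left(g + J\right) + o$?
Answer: $- \frac{2142565}{152} \approx -14096.0$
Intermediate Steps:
$o = - \frac{277}{152}$ ($o = \left(-20\right) \left(- \frac{1}{19}\right) - \frac{23}{8} = \frac{20}{19} - \frac{23}{8} = - \frac{277}{152} \approx -1.8224$)
$m{\left(g,J \right)} = - \frac{277}{152} + J + g$ ($m{\left(g,J \right)} = \left(g + J\right) - \frac{277}{152} = \left(J + g\right) - \frac{277}{152} = - \frac{277}{152} + J + g$)
$q{\left(a \right)} = -60 + a$
$\left(q{\left(-153 \right)} + m{\left(-111,54 \right)}\right) + \left(-24\right)^{3} = \left(\left(-60 - 153\right) - \frac{8941}{152}\right) + \left(-24\right)^{3} = \left(-213 - \frac{8941}{152}\right) - 13824 = - \frac{41317}{152} - 13824 = - \frac{2142565}{152}$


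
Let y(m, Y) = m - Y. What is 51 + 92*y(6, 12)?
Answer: -501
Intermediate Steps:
51 + 92*y(6, 12) = 51 + 92*(6 - 1*12) = 51 + 92*(6 - 12) = 51 + 92*(-6) = 51 - 552 = -501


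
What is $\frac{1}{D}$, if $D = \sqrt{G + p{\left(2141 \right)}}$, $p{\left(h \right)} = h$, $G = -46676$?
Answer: $- \frac{i \sqrt{44535}}{44535} \approx - 0.0047386 i$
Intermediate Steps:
$D = i \sqrt{44535}$ ($D = \sqrt{-46676 + 2141} = \sqrt{-44535} = i \sqrt{44535} \approx 211.03 i$)
$\frac{1}{D} = \frac{1}{i \sqrt{44535}} = - \frac{i \sqrt{44535}}{44535}$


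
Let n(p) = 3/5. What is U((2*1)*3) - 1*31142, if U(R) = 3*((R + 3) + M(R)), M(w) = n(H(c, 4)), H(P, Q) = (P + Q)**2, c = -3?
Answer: -155566/5 ≈ -31113.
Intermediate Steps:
n(p) = 3/5 (n(p) = 3*(1/5) = 3/5)
M(w) = 3/5
U(R) = 54/5 + 3*R (U(R) = 3*((R + 3) + 3/5) = 3*((3 + R) + 3/5) = 3*(18/5 + R) = 54/5 + 3*R)
U((2*1)*3) - 1*31142 = (54/5 + 3*((2*1)*3)) - 1*31142 = (54/5 + 3*(2*3)) - 31142 = (54/5 + 3*6) - 31142 = (54/5 + 18) - 31142 = 144/5 - 31142 = -155566/5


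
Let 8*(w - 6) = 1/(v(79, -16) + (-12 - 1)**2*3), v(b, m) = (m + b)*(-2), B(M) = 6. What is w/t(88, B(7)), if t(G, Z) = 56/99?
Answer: 603537/56896 ≈ 10.608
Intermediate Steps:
t(G, Z) = 56/99 (t(G, Z) = 56*(1/99) = 56/99)
v(b, m) = -2*b - 2*m (v(b, m) = (b + m)*(-2) = -2*b - 2*m)
w = 18289/3048 (w = 6 + 1/(8*((-2*79 - 2*(-16)) + (-12 - 1)**2*3)) = 6 + 1/(8*((-158 + 32) + (-13)**2*3)) = 6 + 1/(8*(-126 + 169*3)) = 6 + 1/(8*(-126 + 507)) = 6 + (1/8)/381 = 6 + (1/8)*(1/381) = 6 + 1/3048 = 18289/3048 ≈ 6.0003)
w/t(88, B(7)) = 18289/(3048*(56/99)) = (18289/3048)*(99/56) = 603537/56896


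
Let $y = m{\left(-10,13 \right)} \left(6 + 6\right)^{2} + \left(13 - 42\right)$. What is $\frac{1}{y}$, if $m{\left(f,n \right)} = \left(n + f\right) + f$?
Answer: $- \frac{1}{1037} \approx -0.00096432$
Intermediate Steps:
$m{\left(f,n \right)} = n + 2 f$ ($m{\left(f,n \right)} = \left(f + n\right) + f = n + 2 f$)
$y = -1037$ ($y = \left(13 + 2 \left(-10\right)\right) \left(6 + 6\right)^{2} + \left(13 - 42\right) = \left(13 - 20\right) 12^{2} + \left(13 - 42\right) = \left(-7\right) 144 - 29 = -1008 - 29 = -1037$)
$\frac{1}{y} = \frac{1}{-1037} = - \frac{1}{1037}$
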